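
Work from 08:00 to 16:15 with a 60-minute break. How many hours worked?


Total time = (16×60+15) - (8×60+0)
= 975 - 480 = 495 min
Minus break: 495 - 60 = 435 min
= 7h 15m

7h 15m (435 minutes)


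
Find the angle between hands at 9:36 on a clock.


72.0°

Hour hand = 9×30 + 36×0.5 = 288.0°
Minute hand = 36×6 = 216°
Difference = |288.0 - 216| = 72.0°


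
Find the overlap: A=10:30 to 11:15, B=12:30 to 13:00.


Meeting A: 630-675 (in minutes from midnight)
Meeting B: 750-780
Overlap start = max(630, 750) = 750
Overlap end = min(675, 780) = 675
Overlap = max(0, 675 - 750) = 0 min

0 minutes


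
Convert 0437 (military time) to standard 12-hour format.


4:37 AM

Hour: 4
4 < 12 → AM


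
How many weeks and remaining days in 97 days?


Weeks: 97 ÷ 7 = 13 remainder 6

13 weeks 6 days


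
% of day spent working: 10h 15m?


42.7%

Time: 615 minutes
Day: 1440 minutes
Percentage = (615/1440) × 100 ≈ 42.7%


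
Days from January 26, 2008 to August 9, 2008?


196 days

From January 26, 2008 to August 9, 2008
Rest of January 2008: 31 - 26 = 5
Full months: February 2008 29, March 31, April 30, May 31, June 30, July 31
Days into August 2008: 9
Total = 5 + 29 + 31 + 30 + 31 + 30 + 31 + 9 = 196 days


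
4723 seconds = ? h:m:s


1h 18m 43s

Hours: 4723 ÷ 3600 = 1 remainder 1123
Minutes: 1123 ÷ 60 = 18 remainder 43
Seconds: 43


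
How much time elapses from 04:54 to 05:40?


0h 46m

End time in minutes: 5×60 + 40 = 340
Start time in minutes: 4×60 + 54 = 294
Difference = 340 - 294 = 46 minutes
= 0 hours 46 minutes


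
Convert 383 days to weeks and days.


54 weeks 5 days

Weeks: 383 ÷ 7 = 54 remainder 5


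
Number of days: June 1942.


30 days

Month: June (month 6)
June has 30 days


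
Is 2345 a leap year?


No

Rules: divisible by 4 AND (not by 100 OR by 400)
2345 ÷ 4 = 586 remainder 1 → not divisible by 4
Not divisible by 4 → not a leap year


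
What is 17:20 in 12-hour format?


Hour: 17
17 - 12 = 5 → PM

5:20 PM


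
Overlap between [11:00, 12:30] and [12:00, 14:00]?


Meeting A: 660-750 (in minutes from midnight)
Meeting B: 720-840
Overlap start = max(660, 720) = 720
Overlap end = min(750, 840) = 750
Overlap = max(0, 750 - 720) = 30 min

30 minutes


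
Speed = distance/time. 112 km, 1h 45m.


64.0 km/h

Distance: 112 km
Time: 1h 45m = 105 min = 105/60 = 7/4 hours
Speed = 112 ÷ (7/4) = 112 × 4 / 7 = 448/7 = 64.0 km/h


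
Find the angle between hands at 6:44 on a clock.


Hour hand = 6×30 + 44×0.5 = 202.0°
Minute hand = 44×6 = 264°
Difference = |202.0 - 264| = 62.0°

62.0°


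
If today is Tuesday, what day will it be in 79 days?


Start: Tuesday (index 1)
(1 + 79) mod 7
= 80 mod 7
= 3
Index 3 → Thursday

Thursday


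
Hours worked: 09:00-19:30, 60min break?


9h 30m (570 minutes)

Total time = (19×60+30) - (9×60+0)
= 1170 - 540 = 630 min
Minus break: 630 - 60 = 570 min
= 9h 30m


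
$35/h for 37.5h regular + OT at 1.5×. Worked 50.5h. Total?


$1995.00

Regular: 37.5h × $35 = $1312.50
Overtime: 50.5 - 37.5 = 13.0h
OT pay: 13.0h × $35 × 1.5 = $682.50
Total = $1312.50 + $682.50 = $1995.00


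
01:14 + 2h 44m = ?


03:58

Start: 74 minutes from midnight
Add: 164 minutes
Total: 238 minutes
Hours: 238 ÷ 60 = 3 remainder 58


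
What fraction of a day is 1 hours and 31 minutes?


0.0632 (6.32%)

Total minutes: 1×60 + 31 = 91
Day = 24×60 = 1440 minutes
Fraction = 91/1440 ≈ 0.0632
As a percentage: 91/1440 × 100 ≈ 6.32%


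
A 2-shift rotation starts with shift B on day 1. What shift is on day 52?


Shifts: A, B
Start: B (index 1)
Day 52: (1 + 52 - 1) mod 2
= 52 mod 2
= 0
Index 0 → shift A

Shift A


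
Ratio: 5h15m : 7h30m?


Duration 1: 315 minutes
Duration 2: 450 minutes
Ratio = 315:450
GCD = 45
Simplified = 7:10
As a decimal: 7/10 = 0.70

7:10 (0.70)


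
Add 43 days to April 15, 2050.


Start: April 15, 2050
Add 43 days
April 15 → May 1: 30 - 15 + 1 = 16 days (43 - 16 = 27 left)
May 1 + 27 = May 28, 2050

May 28, 2050


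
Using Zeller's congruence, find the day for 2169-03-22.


Zeller's congruence:
q=22, m=3, k=69, j=21
h = (22 + ⌊13×4/5⌋ + 69 + ⌊69/4⌋ + ⌊21/4⌋ - 2×21) mod 7
= (22 + 10 + 69 + 17 + 5 - 42) mod 7
= 81 mod 7 = 4
h=4 → Wednesday

Wednesday


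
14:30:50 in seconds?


Hours: 14 × 3600 = 50400
Minutes: 30 × 60 = 1800
Seconds: 50
Total = 50400 + 1800 + 50 = 52250

52250 seconds


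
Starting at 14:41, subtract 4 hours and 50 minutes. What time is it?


Start: 881 minutes from midnight
Subtract: 290 minutes
Remaining: 881 - 290 = 591
Hours: 9, Minutes: 51

09:51


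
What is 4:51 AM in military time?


04:51

Input: 4:51 AM
AM hour stays: 4


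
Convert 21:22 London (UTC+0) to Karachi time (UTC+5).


02:22 (next day)

Time difference = UTC+5 - UTC+0 = +5 hours
New hour = (21 + 5) mod 24
= 26 mod 24 = 2
Minutes unchanged → 02:22; 26 ≥ 24 → next day


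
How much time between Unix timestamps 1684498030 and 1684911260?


413230 seconds (114.8 hours / 4.78 days)

Difference = 1684911260 - 1684498030 = 413230 seconds
In hours: 413230 / 3600 ≈ 114.8
In days: 413230 / 86400 ≈ 4.78


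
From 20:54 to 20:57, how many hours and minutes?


End time in minutes: 20×60 + 57 = 1257
Start time in minutes: 20×60 + 54 = 1254
Difference = 1257 - 1254 = 3 minutes
= 0 hours 3 minutes

0h 3m


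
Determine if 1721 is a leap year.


Rules: divisible by 4 AND (not by 100 OR by 400)
1721 ÷ 4 = 430 remainder 1 → not divisible by 4
Not divisible by 4 → not a leap year

No


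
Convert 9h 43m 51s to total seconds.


Hours: 9 × 3600 = 32400
Minutes: 43 × 60 = 2580
Seconds: 51
Total = 32400 + 2580 + 51 = 35031

35031 seconds


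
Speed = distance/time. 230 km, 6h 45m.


34.1 km/h

Distance: 230 km
Time: 6h 45m = 405 min = 405/60 = 27/4 hours
Speed = 230 ÷ (27/4) = 230 × 4 / 27 = 920/27 ≈ 34.1 km/h


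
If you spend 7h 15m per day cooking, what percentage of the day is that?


Time: 435 minutes
Day: 1440 minutes
Percentage = (435/1440) × 100 ≈ 30.2%

30.2%


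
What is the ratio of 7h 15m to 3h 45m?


Duration 1: 435 minutes
Duration 2: 225 minutes
Ratio = 435:225
GCD = 15
Simplified = 29:15
As a decimal: 29/15 ≈ 1.93

29:15 (1.93)


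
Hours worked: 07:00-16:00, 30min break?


8h 30m (510 minutes)

Total time = (16×60+0) - (7×60+0)
= 960 - 420 = 540 min
Minus break: 540 - 30 = 510 min
= 8h 30m


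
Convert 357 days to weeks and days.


Weeks: 357 ÷ 7 = 51 remainder 0

51 weeks 0 days


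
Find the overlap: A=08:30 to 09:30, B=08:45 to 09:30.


45 minutes

Meeting A: 510-570 (in minutes from midnight)
Meeting B: 525-570
Overlap start = max(510, 525) = 525
Overlap end = min(570, 570) = 570
Overlap = max(0, 570 - 525) = 45 min


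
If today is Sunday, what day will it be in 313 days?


Friday

Start: Sunday (index 6)
(6 + 313) mod 7
= 319 mod 7
= 4
Index 4 → Friday


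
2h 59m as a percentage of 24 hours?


Total minutes: 2×60 + 59 = 179
Day = 24×60 = 1440 minutes
Fraction = 179/1440 ≈ 0.1243
As a percentage: 179/1440 × 100 ≈ 12.43%

0.1243 (12.43%)


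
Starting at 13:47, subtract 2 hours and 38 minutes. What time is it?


11:09

Start: 827 minutes from midnight
Subtract: 158 minutes
Remaining: 827 - 158 = 669
Hours: 11, Minutes: 9


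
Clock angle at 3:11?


Hour hand = 3×30 + 11×0.5 = 95.5°
Minute hand = 11×6 = 66°
Difference = |95.5 - 66| = 29.5°

29.5°


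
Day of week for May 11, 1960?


Wednesday

Zeller's congruence:
q=11, m=5, k=60, j=19
h = (11 + ⌊13×6/5⌋ + 60 + ⌊60/4⌋ + ⌊19/4⌋ - 2×19) mod 7
= (11 + 15 + 60 + 15 + 4 - 38) mod 7
= 67 mod 7 = 4
h=4 → Wednesday


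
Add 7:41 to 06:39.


14:20

Start: 399 minutes from midnight
Add: 461 minutes
Total: 860 minutes
Hours: 860 ÷ 60 = 14 remainder 20


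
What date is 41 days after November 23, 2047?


January 3, 2048

Start: November 23, 2047
Add 41 days
November 23 → December 1: 30 - 23 + 1 = 8 days (41 - 8 = 33 left)
December 1 → January 1: 31 - 1 + 1 = 31 days (33 - 31 = 2 left)
January 1 + 2 = January 3, 2048


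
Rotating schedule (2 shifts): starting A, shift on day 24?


Shifts: A, B
Start: A (index 0)
Day 24: (0 + 24 - 1) mod 2
= 23 mod 2
= 1
Index 1 → shift B

Shift B


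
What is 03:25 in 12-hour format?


Hour: 3
3 < 12 → AM

3:25 AM


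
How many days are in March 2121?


31 days

Month: March (month 3)
March has 31 days


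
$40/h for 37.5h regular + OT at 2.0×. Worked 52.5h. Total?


Regular: 37.5h × $40 = $1500.00
Overtime: 52.5 - 37.5 = 15.0h
OT pay: 15.0h × $40 × 2.0 = $1200.00
Total = $1500.00 + $1200.00 = $2700.00

$2700.00


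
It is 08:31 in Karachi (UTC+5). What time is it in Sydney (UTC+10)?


13:31

Time difference = UTC+10 - UTC+5 = +5 hours
New hour = (8 + 5) mod 24
= 13 mod 24 = 13
Minutes unchanged → 13:31


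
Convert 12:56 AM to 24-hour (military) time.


00:56

Input: 12:56 AM
12 AM → 00 (midnight)


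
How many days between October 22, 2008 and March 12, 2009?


141 days

From October 22, 2008 to March 12, 2009
Rest of October 2008: 31 - 22 = 9
Full months: November 30, December 31, January 31, February 2009 28
Days into March 2009: 12
Total = 9 + 30 + 31 + 31 + 28 + 12 = 141 days


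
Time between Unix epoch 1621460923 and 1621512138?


Difference = 1621512138 - 1621460923 = 51215 seconds
In hours: 51215 / 3600 ≈ 14.2
In days: 51215 / 86400 ≈ 0.59

51215 seconds (14.2 hours / 0.59 days)


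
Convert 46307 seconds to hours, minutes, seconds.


Hours: 46307 ÷ 3600 = 12 remainder 3107
Minutes: 3107 ÷ 60 = 51 remainder 47
Seconds: 47

12h 51m 47s


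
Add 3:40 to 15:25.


Start: 925 minutes from midnight
Add: 220 minutes
Total: 1145 minutes
Hours: 1145 ÷ 60 = 19 remainder 5

19:05


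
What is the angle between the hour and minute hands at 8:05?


Hour hand = 8×30 + 5×0.5 = 242.5°
Minute hand = 5×6 = 30°
Difference = |242.5 - 30| = 212.5°
Since > 180°: 360 - 212.5 = 147.5°

147.5°


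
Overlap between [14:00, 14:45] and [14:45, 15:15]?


Meeting A: 840-885 (in minutes from midnight)
Meeting B: 885-915
Overlap start = max(840, 885) = 885
Overlap end = min(885, 915) = 885
Overlap = max(0, 885 - 885) = 0 min

0 minutes


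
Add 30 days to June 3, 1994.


July 3, 1994

Start: June 3, 1994
Add 30 days
June 3 → July 1: 30 - 3 + 1 = 28 days (30 - 28 = 2 left)
July 1 + 2 = July 3, 1994


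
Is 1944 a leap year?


Rules: divisible by 4 AND (not by 100 OR by 400)
1944 ÷ 4 = 486 exactly → divisible by 4
1944 ÷ 100 = 19 remainder 44 → not divisible by 100
Divisible by 4 but not by 100 → leap year

Yes


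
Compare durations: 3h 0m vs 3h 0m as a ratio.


1:1 (1.00)

Duration 1: 180 minutes
Duration 2: 180 minutes
Ratio = 180:180
GCD = 180
Simplified = 1:1
As a decimal: 1/1 = 1.00


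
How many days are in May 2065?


Month: May (month 5)
May has 31 days

31 days


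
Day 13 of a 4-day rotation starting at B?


Shifts: A, B, C, D
Start: B (index 1)
Day 13: (1 + 13 - 1) mod 4
= 13 mod 4
= 1
Index 1 → shift B

Shift B


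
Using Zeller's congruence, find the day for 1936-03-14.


Zeller's congruence:
q=14, m=3, k=36, j=19
h = (14 + ⌊13×4/5⌋ + 36 + ⌊36/4⌋ + ⌊19/4⌋ - 2×19) mod 7
= (14 + 10 + 36 + 9 + 4 - 38) mod 7
= 35 mod 7 = 0
h=0 → Saturday

Saturday


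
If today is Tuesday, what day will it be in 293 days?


Start: Tuesday (index 1)
(1 + 293) mod 7
= 294 mod 7
= 0
Index 0 → Monday

Monday


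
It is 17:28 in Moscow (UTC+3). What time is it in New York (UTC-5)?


Time difference = UTC-5 - UTC+3 = -8 hours
New hour = (17 -8) mod 24
= 9 mod 24 = 9
Minutes unchanged → 09:28

09:28


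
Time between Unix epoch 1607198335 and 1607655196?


456861 seconds (126.9 hours / 5.29 days)

Difference = 1607655196 - 1607198335 = 456861 seconds
In hours: 456861 / 3600 ≈ 126.9
In days: 456861 / 86400 ≈ 5.29


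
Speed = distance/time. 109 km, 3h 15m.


Distance: 109 km
Time: 3h 15m = 195 min = 195/60 = 13/4 hours
Speed = 109 ÷ (13/4) = 109 × 4 / 13 = 436/13 ≈ 33.5 km/h

33.5 km/h


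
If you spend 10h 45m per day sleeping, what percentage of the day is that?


Time: 645 minutes
Day: 1440 minutes
Percentage = (645/1440) × 100 ≈ 44.8%

44.8%


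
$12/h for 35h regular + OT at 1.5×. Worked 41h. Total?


$528.00

Regular: 35h × $12 = $420.00
Overtime: 41 - 35 = 6h
OT pay: 6h × $12 × 1.5 = $108.00
Total = $420.00 + $108.00 = $528.00


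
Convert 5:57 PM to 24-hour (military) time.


Input: 5:57 PM
PM: 5 + 12 = 17

17:57


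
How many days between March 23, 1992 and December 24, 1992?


276 days

From March 23, 1992 to December 24, 1992
Rest of March 1992: 31 - 23 = 8
Full months: April 30, May 31, June 30, July 31, August 31, September 30, October 31, November 30
Days into December 1992: 24
Total = 8 + 30 + 31 + 30 + 31 + 31 + 30 + 31 + 30 + 24 = 276 days


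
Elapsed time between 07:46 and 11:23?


3h 37m

End time in minutes: 11×60 + 23 = 683
Start time in minutes: 7×60 + 46 = 466
Difference = 683 - 466 = 217 minutes
= 3 hours 37 minutes


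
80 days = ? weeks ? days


Weeks: 80 ÷ 7 = 11 remainder 3

11 weeks 3 days


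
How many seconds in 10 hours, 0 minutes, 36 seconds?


36036 seconds

Hours: 10 × 3600 = 36000
Minutes: 0 × 60 = 0
Seconds: 36
Total = 36000 + 0 + 36 = 36036


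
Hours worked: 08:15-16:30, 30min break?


7h 45m (465 minutes)

Total time = (16×60+30) - (8×60+15)
= 990 - 495 = 495 min
Minus break: 495 - 30 = 465 min
= 7h 45m


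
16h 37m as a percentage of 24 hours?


Total minutes: 16×60 + 37 = 997
Day = 24×60 = 1440 minutes
Fraction = 997/1440 ≈ 0.6924
As a percentage: 997/1440 × 100 ≈ 69.24%

0.6924 (69.24%)


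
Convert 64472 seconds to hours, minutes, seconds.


17h 54m 32s

Hours: 64472 ÷ 3600 = 17 remainder 3272
Minutes: 3272 ÷ 60 = 54 remainder 32
Seconds: 32


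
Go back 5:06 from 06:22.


Start: 382 minutes from midnight
Subtract: 306 minutes
Remaining: 382 - 306 = 76
Hours: 1, Minutes: 16

01:16


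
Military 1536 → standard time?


3:36 PM

Hour: 15
15 - 12 = 3 → PM


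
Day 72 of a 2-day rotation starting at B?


Shifts: A, B
Start: B (index 1)
Day 72: (1 + 72 - 1) mod 2
= 72 mod 2
= 0
Index 0 → shift A

Shift A


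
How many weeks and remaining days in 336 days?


Weeks: 336 ÷ 7 = 48 remainder 0

48 weeks 0 days


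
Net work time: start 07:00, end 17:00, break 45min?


Total time = (17×60+0) - (7×60+0)
= 1020 - 420 = 600 min
Minus break: 600 - 45 = 555 min
= 9h 15m

9h 15m (555 minutes)


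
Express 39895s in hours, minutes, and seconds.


11h 4m 55s

Hours: 39895 ÷ 3600 = 11 remainder 295
Minutes: 295 ÷ 60 = 4 remainder 55
Seconds: 55


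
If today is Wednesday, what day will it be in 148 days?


Thursday

Start: Wednesday (index 2)
(2 + 148) mod 7
= 150 mod 7
= 3
Index 3 → Thursday


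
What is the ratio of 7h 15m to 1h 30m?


Duration 1: 435 minutes
Duration 2: 90 minutes
Ratio = 435:90
GCD = 15
Simplified = 29:6
As a decimal: 29/6 ≈ 4.83

29:6 (4.83)


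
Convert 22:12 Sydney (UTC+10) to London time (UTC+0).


Time difference = UTC+0 - UTC+10 = -10 hours
New hour = (22 -10) mod 24
= 12 mod 24 = 12
Minutes unchanged → 12:12

12:12


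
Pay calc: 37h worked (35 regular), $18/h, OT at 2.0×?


Regular: 35h × $18 = $630.00
Overtime: 37 - 35 = 2h
OT pay: 2h × $18 × 2.0 = $72.00
Total = $630.00 + $72.00 = $702.00

$702.00


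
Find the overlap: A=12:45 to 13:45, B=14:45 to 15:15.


Meeting A: 765-825 (in minutes from midnight)
Meeting B: 885-915
Overlap start = max(765, 885) = 885
Overlap end = min(825, 915) = 825
Overlap = max(0, 825 - 885) = 0 min

0 minutes


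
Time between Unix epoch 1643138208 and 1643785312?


Difference = 1643785312 - 1643138208 = 647104 seconds
In hours: 647104 / 3600 ≈ 179.8
In days: 647104 / 86400 ≈ 7.49

647104 seconds (179.8 hours / 7.49 days)


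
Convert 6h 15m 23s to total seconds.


22523 seconds

Hours: 6 × 3600 = 21600
Minutes: 15 × 60 = 900
Seconds: 23
Total = 21600 + 900 + 23 = 22523


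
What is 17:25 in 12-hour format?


Hour: 17
17 - 12 = 5 → PM

5:25 PM


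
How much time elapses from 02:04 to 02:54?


End time in minutes: 2×60 + 54 = 174
Start time in minutes: 2×60 + 4 = 124
Difference = 174 - 124 = 50 minutes
= 0 hours 50 minutes

0h 50m


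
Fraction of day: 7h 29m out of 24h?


0.3118 (31.18%)

Total minutes: 7×60 + 29 = 449
Day = 24×60 = 1440 minutes
Fraction = 449/1440 ≈ 0.3118
As a percentage: 449/1440 × 100 ≈ 31.18%


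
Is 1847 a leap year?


No

Rules: divisible by 4 AND (not by 100 OR by 400)
1847 ÷ 4 = 461 remainder 3 → not divisible by 4
Not divisible by 4 → not a leap year


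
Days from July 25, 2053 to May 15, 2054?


294 days

From July 25, 2053 to May 15, 2054
Rest of July 2053: 31 - 25 = 6
Full months: August 31, September 30, October 31, November 30, December 31, January 31, February 2054 28, March 31, April 30
Days into May 2054: 15
Total = 6 + 31 + 30 + 31 + 30 + 31 + 31 + 28 + 31 + 30 + 15 = 294 days


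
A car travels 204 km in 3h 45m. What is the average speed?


Distance: 204 km
Time: 3h 45m = 225 min = 225/60 = 15/4 hours
Speed = 204 ÷ (15/4) = 204 × 4 / 15 = 816/15 = 54.4 km/h

54.4 km/h


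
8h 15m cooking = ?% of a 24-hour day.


34.4%

Time: 495 minutes
Day: 1440 minutes
Percentage = (495/1440) × 100 ≈ 34.4%


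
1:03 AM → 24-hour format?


Input: 1:03 AM
AM hour stays: 1

01:03


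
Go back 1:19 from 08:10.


06:51

Start: 490 minutes from midnight
Subtract: 79 minutes
Remaining: 490 - 79 = 411
Hours: 6, Minutes: 51


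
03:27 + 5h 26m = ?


08:53

Start: 207 minutes from midnight
Add: 326 minutes
Total: 533 minutes
Hours: 533 ÷ 60 = 8 remainder 53


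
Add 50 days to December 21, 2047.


Start: December 21, 2047
Add 50 days
December 21 → January 1: 31 - 21 + 1 = 11 days (50 - 11 = 39 left)
January 1 → February 1: 31 - 1 + 1 = 31 days (39 - 31 = 8 left)
February 1 + 8 = February 9, 2048

February 9, 2048


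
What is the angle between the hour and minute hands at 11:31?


159.5°

Hour hand = 11×30 + 31×0.5 = 345.5°
Minute hand = 31×6 = 186°
Difference = |345.5 - 186| = 159.5°


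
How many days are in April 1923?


30 days

Month: April (month 4)
April has 30 days


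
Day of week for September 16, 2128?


Thursday

Zeller's congruence:
q=16, m=9, k=28, j=21
h = (16 + ⌊13×10/5⌋ + 28 + ⌊28/4⌋ + ⌊21/4⌋ - 2×21) mod 7
= (16 + 26 + 28 + 7 + 5 - 42) mod 7
= 40 mod 7 = 5
h=5 → Thursday


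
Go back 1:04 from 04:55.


03:51

Start: 295 minutes from midnight
Subtract: 64 minutes
Remaining: 295 - 64 = 231
Hours: 3, Minutes: 51


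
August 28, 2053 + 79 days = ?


Start: August 28, 2053
Add 79 days
August 28 → September 1: 31 - 28 + 1 = 4 days (79 - 4 = 75 left)
September 1 → October 1: 30 - 1 + 1 = 30 days (75 - 30 = 45 left)
October 1 → November 1: 31 - 1 + 1 = 31 days (45 - 31 = 14 left)
November 1 + 14 = November 15, 2053

November 15, 2053


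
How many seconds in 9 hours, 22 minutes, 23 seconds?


33743 seconds

Hours: 9 × 3600 = 32400
Minutes: 22 × 60 = 1320
Seconds: 23
Total = 32400 + 1320 + 23 = 33743


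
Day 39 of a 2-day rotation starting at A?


Shifts: A, B
Start: A (index 0)
Day 39: (0 + 39 - 1) mod 2
= 38 mod 2
= 0
Index 0 → shift A

Shift A


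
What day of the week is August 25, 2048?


Zeller's congruence:
q=25, m=8, k=48, j=20
h = (25 + ⌊13×9/5⌋ + 48 + ⌊48/4⌋ + ⌊20/4⌋ - 2×20) mod 7
= (25 + 23 + 48 + 12 + 5 - 40) mod 7
= 73 mod 7 = 3
h=3 → Tuesday

Tuesday


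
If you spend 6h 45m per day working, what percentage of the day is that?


Time: 405 minutes
Day: 1440 minutes
Percentage = (405/1440) × 100 ≈ 28.1%

28.1%


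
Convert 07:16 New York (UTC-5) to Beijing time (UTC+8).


Time difference = UTC+8 - UTC-5 = +13 hours
New hour = (7 + 13) mod 24
= 20 mod 24 = 20
Minutes unchanged → 20:16

20:16


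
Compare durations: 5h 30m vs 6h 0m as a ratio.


11:12 (0.92)

Duration 1: 330 minutes
Duration 2: 360 minutes
Ratio = 330:360
GCD = 30
Simplified = 11:12
As a decimal: 11/12 ≈ 0.92


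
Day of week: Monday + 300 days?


Sunday

Start: Monday (index 0)
(0 + 300) mod 7
= 300 mod 7
= 6
Index 6 → Sunday


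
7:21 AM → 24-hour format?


07:21

Input: 7:21 AM
AM hour stays: 7


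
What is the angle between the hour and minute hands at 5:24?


Hour hand = 5×30 + 24×0.5 = 162.0°
Minute hand = 24×6 = 144°
Difference = |162.0 - 144| = 18.0°

18.0°


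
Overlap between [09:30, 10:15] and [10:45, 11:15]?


Meeting A: 570-615 (in minutes from midnight)
Meeting B: 645-675
Overlap start = max(570, 645) = 645
Overlap end = min(615, 675) = 615
Overlap = max(0, 615 - 645) = 0 min

0 minutes


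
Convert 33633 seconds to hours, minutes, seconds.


Hours: 33633 ÷ 3600 = 9 remainder 1233
Minutes: 1233 ÷ 60 = 20 remainder 33
Seconds: 33

9h 20m 33s


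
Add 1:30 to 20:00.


Start: 1200 minutes from midnight
Add: 90 minutes
Total: 1290 minutes
Hours: 1290 ÷ 60 = 21 remainder 30

21:30


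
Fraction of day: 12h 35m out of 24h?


0.5243 (52.43%)

Total minutes: 12×60 + 35 = 755
Day = 24×60 = 1440 minutes
Fraction = 755/1440 ≈ 0.5243
As a percentage: 755/1440 × 100 ≈ 52.43%


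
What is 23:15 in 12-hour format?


11:15 PM

Hour: 23
23 - 12 = 11 → PM


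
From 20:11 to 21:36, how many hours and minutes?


End time in minutes: 21×60 + 36 = 1296
Start time in minutes: 20×60 + 11 = 1211
Difference = 1296 - 1211 = 85 minutes
= 1 hours 25 minutes

1h 25m


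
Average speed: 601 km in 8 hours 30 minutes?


70.7 km/h

Distance: 601 km
Time: 8h 30m = 510 min = 510/60 = 17/2 hours
Speed = 601 ÷ (17/2) = 601 × 2 / 17 = 1202/17 ≈ 70.7 km/h


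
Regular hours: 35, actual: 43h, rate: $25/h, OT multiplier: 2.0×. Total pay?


Regular: 35h × $25 = $875.00
Overtime: 43 - 35 = 8h
OT pay: 8h × $25 × 2.0 = $400.00
Total = $875.00 + $400.00 = $1275.00

$1275.00


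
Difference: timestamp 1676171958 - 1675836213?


335745 seconds (93.3 hours / 3.89 days)

Difference = 1676171958 - 1675836213 = 335745 seconds
In hours: 335745 / 3600 ≈ 93.3
In days: 335745 / 86400 ≈ 3.89


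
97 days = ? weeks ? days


Weeks: 97 ÷ 7 = 13 remainder 6

13 weeks 6 days


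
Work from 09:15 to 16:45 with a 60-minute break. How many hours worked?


6h 30m (390 minutes)

Total time = (16×60+45) - (9×60+15)
= 1005 - 555 = 450 min
Minus break: 450 - 60 = 390 min
= 6h 30m


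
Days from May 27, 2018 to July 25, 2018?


59 days

From May 27, 2018 to July 25, 2018
Rest of May 2018: 31 - 27 = 4
Full months: June 30
Days into July 2018: 25
Total = 4 + 30 + 25 = 59 days


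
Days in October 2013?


31 days

Month: October (month 10)
October has 31 days


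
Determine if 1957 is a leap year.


No

Rules: divisible by 4 AND (not by 100 OR by 400)
1957 ÷ 4 = 489 remainder 1 → not divisible by 4
Not divisible by 4 → not a leap year


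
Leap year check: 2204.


Rules: divisible by 4 AND (not by 100 OR by 400)
2204 ÷ 4 = 551 exactly → divisible by 4
2204 ÷ 100 = 22 remainder 4 → not divisible by 100
Divisible by 4 but not by 100 → leap year

Yes


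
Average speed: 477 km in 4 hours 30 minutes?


106.0 km/h

Distance: 477 km
Time: 4h 30m = 270 min = 270/60 = 9/2 hours
Speed = 477 ÷ (9/2) = 477 × 2 / 9 = 954/9 = 106.0 km/h


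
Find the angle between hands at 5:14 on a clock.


Hour hand = 5×30 + 14×0.5 = 157.0°
Minute hand = 14×6 = 84°
Difference = |157.0 - 84| = 73.0°

73.0°


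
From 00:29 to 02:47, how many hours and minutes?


2h 18m

End time in minutes: 2×60 + 47 = 167
Start time in minutes: 0×60 + 29 = 29
Difference = 167 - 29 = 138 minutes
= 2 hours 18 minutes


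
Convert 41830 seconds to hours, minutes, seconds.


Hours: 41830 ÷ 3600 = 11 remainder 2230
Minutes: 2230 ÷ 60 = 37 remainder 10
Seconds: 10

11h 37m 10s


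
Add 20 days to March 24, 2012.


Start: March 24, 2012
Add 20 days
March 24 → April 1: 31 - 24 + 1 = 8 days (20 - 8 = 12 left)
April 1 + 12 = April 13, 2012

April 13, 2012


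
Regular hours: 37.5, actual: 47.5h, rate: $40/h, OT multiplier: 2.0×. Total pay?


Regular: 37.5h × $40 = $1500.00
Overtime: 47.5 - 37.5 = 10.0h
OT pay: 10.0h × $40 × 2.0 = $800.00
Total = $1500.00 + $800.00 = $2300.00

$2300.00


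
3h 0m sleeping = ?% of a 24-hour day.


12.5%

Time: 180 minutes
Day: 1440 minutes
Percentage = (180/1440) × 100 = 12.5%


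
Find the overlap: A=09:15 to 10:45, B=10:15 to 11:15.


Meeting A: 555-645 (in minutes from midnight)
Meeting B: 615-675
Overlap start = max(555, 615) = 615
Overlap end = min(645, 675) = 645
Overlap = max(0, 645 - 615) = 30 min

30 minutes


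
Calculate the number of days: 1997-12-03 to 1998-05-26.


174 days

From December 3, 1997 to May 26, 1998
Rest of December 1997: 31 - 3 = 28
Full months: January 31, February 1998 28, March 31, April 30
Days into May 1998: 26
Total = 28 + 31 + 28 + 31 + 30 + 26 = 174 days


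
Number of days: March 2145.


Month: March (month 3)
March has 31 days

31 days


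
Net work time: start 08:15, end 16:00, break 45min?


Total time = (16×60+0) - (8×60+15)
= 960 - 495 = 465 min
Minus break: 465 - 45 = 420 min
= 7h 0m

7h 0m (420 minutes)


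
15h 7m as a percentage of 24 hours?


Total minutes: 15×60 + 7 = 907
Day = 24×60 = 1440 minutes
Fraction = 907/1440 ≈ 0.6299
As a percentage: 907/1440 × 100 ≈ 62.99%

0.6299 (62.99%)


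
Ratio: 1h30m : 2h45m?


6:11 (0.55)

Duration 1: 90 minutes
Duration 2: 165 minutes
Ratio = 90:165
GCD = 15
Simplified = 6:11
As a decimal: 6/11 ≈ 0.55


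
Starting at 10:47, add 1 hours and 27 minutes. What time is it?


12:14

Start: 647 minutes from midnight
Add: 87 minutes
Total: 734 minutes
Hours: 734 ÷ 60 = 12 remainder 14


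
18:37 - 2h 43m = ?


15:54

Start: 1117 minutes from midnight
Subtract: 163 minutes
Remaining: 1117 - 163 = 954
Hours: 15, Minutes: 54


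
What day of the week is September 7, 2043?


Zeller's congruence:
q=7, m=9, k=43, j=20
h = (7 + ⌊13×10/5⌋ + 43 + ⌊43/4⌋ + ⌊20/4⌋ - 2×20) mod 7
= (7 + 26 + 43 + 10 + 5 - 40) mod 7
= 51 mod 7 = 2
h=2 → Monday

Monday


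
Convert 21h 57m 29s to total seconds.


Hours: 21 × 3600 = 75600
Minutes: 57 × 60 = 3420
Seconds: 29
Total = 75600 + 3420 + 29 = 79049

79049 seconds


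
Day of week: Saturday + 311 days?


Start: Saturday (index 5)
(5 + 311) mod 7
= 316 mod 7
= 1
Index 1 → Tuesday

Tuesday


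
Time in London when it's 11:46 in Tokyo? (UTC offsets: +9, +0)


Time difference = UTC+0 - UTC+9 = -9 hours
New hour = (11 -9) mod 24
= 2 mod 24 = 2
Minutes unchanged → 02:46

02:46


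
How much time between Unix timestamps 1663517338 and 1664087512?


570174 seconds (158.4 hours / 6.60 days)

Difference = 1664087512 - 1663517338 = 570174 seconds
In hours: 570174 / 3600 ≈ 158.4
In days: 570174 / 86400 ≈ 6.60


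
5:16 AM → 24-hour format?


Input: 5:16 AM
AM hour stays: 5

05:16


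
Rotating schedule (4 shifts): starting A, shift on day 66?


Shift B

Shifts: A, B, C, D
Start: A (index 0)
Day 66: (0 + 66 - 1) mod 4
= 65 mod 4
= 1
Index 1 → shift B


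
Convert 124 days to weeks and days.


Weeks: 124 ÷ 7 = 17 remainder 5

17 weeks 5 days


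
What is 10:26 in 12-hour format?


Hour: 10
10 < 12 → AM

10:26 AM


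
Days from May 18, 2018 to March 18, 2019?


304 days

From May 18, 2018 to March 18, 2019
Rest of May 2018: 31 - 18 = 13
Full months: June 30, July 31, August 31, September 30, October 31, November 30, December 31, January 31, February 2019 28
Days into March 2019: 18
Total = 13 + 30 + 31 + 31 + 30 + 31 + 30 + 31 + 31 + 28 + 18 = 304 days


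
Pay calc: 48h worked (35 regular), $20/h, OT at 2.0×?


Regular: 35h × $20 = $700.00
Overtime: 48 - 35 = 13h
OT pay: 13h × $20 × 2.0 = $520.00
Total = $700.00 + $520.00 = $1220.00

$1220.00


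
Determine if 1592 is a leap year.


Rules: divisible by 4 AND (not by 100 OR by 400)
1592 ÷ 4 = 398 exactly → divisible by 4
1592 ÷ 100 = 15 remainder 92 → not divisible by 100
Divisible by 4 but not by 100 → leap year

Yes


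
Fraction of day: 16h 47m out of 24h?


0.6993 (69.93%)

Total minutes: 16×60 + 47 = 1007
Day = 24×60 = 1440 minutes
Fraction = 1007/1440 ≈ 0.6993
As a percentage: 1007/1440 × 100 ≈ 69.93%


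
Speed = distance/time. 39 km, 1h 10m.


33.4 km/h

Distance: 39 km
Time: 1h 10m = 70 min = 70/60 = 7/6 hours
Speed = 39 ÷ (7/6) = 39 × 6 / 7 = 234/7 ≈ 33.4 km/h


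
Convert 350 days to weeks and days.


Weeks: 350 ÷ 7 = 50 remainder 0

50 weeks 0 days


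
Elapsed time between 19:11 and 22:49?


End time in minutes: 22×60 + 49 = 1369
Start time in minutes: 19×60 + 11 = 1151
Difference = 1369 - 1151 = 218 minutes
= 3 hours 38 minutes

3h 38m


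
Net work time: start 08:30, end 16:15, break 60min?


6h 45m (405 minutes)

Total time = (16×60+15) - (8×60+30)
= 975 - 510 = 465 min
Minus break: 465 - 60 = 405 min
= 6h 45m


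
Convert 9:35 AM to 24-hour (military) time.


09:35

Input: 9:35 AM
AM hour stays: 9


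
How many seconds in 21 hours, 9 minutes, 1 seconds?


Hours: 21 × 3600 = 75600
Minutes: 9 × 60 = 540
Seconds: 1
Total = 75600 + 540 + 1 = 76141

76141 seconds


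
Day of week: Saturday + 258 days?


Friday

Start: Saturday (index 5)
(5 + 258) mod 7
= 263 mod 7
= 4
Index 4 → Friday


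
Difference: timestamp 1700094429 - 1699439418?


655011 seconds (181.9 hours / 7.58 days)

Difference = 1700094429 - 1699439418 = 655011 seconds
In hours: 655011 / 3600 ≈ 181.9
In days: 655011 / 86400 ≈ 7.58


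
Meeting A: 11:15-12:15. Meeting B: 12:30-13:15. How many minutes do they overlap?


Meeting A: 675-735 (in minutes from midnight)
Meeting B: 750-795
Overlap start = max(675, 750) = 750
Overlap end = min(735, 795) = 735
Overlap = max(0, 735 - 750) = 0 min

0 minutes


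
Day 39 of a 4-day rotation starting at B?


Shifts: A, B, C, D
Start: B (index 1)
Day 39: (1 + 39 - 1) mod 4
= 39 mod 4
= 3
Index 3 → shift D

Shift D


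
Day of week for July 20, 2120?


Zeller's congruence:
q=20, m=7, k=20, j=21
h = (20 + ⌊13×8/5⌋ + 20 + ⌊20/4⌋ + ⌊21/4⌋ - 2×21) mod 7
= (20 + 20 + 20 + 5 + 5 - 42) mod 7
= 28 mod 7 = 0
h=0 → Saturday

Saturday


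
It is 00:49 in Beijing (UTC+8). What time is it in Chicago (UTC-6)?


Time difference = UTC-6 - UTC+8 = -14 hours
New hour = (0 -14) mod 24
= -14 mod 24 = 10
Minutes unchanged → 10:49; -14 < 0 → previous day

10:49 (previous day)


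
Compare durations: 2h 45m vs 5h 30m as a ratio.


1:2 (0.50)

Duration 1: 165 minutes
Duration 2: 330 minutes
Ratio = 165:330
GCD = 165
Simplified = 1:2
As a decimal: 1/2 = 0.50


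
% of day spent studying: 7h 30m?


31.3%

Time: 450 minutes
Day: 1440 minutes
Percentage = (450/1440) × 100 ≈ 31.3%


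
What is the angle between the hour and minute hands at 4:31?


50.5°

Hour hand = 4×30 + 31×0.5 = 135.5°
Minute hand = 31×6 = 186°
Difference = |135.5 - 186| = 50.5°


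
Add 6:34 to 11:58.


Start: 718 minutes from midnight
Add: 394 minutes
Total: 1112 minutes
Hours: 1112 ÷ 60 = 18 remainder 32

18:32


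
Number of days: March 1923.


31 days

Month: March (month 3)
March has 31 days


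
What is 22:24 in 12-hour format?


Hour: 22
22 - 12 = 10 → PM

10:24 PM


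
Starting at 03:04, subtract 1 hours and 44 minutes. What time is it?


Start: 184 minutes from midnight
Subtract: 104 minutes
Remaining: 184 - 104 = 80
Hours: 1, Minutes: 20

01:20


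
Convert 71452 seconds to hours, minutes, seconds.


Hours: 71452 ÷ 3600 = 19 remainder 3052
Minutes: 3052 ÷ 60 = 50 remainder 52
Seconds: 52

19h 50m 52s


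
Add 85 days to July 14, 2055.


October 7, 2055

Start: July 14, 2055
Add 85 days
July 14 → August 1: 31 - 14 + 1 = 18 days (85 - 18 = 67 left)
August 1 → September 1: 31 - 1 + 1 = 31 days (67 - 31 = 36 left)
September 1 → October 1: 30 - 1 + 1 = 30 days (36 - 30 = 6 left)
October 1 + 6 = October 7, 2055


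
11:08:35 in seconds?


Hours: 11 × 3600 = 39600
Minutes: 8 × 60 = 480
Seconds: 35
Total = 39600 + 480 + 35 = 40115

40115 seconds


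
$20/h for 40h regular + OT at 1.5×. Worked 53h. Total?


$1190.00

Regular: 40h × $20 = $800.00
Overtime: 53 - 40 = 13h
OT pay: 13h × $20 × 1.5 = $390.00
Total = $800.00 + $390.00 = $1190.00


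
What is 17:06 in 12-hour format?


5:06 PM

Hour: 17
17 - 12 = 5 → PM


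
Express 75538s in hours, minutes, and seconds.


Hours: 75538 ÷ 3600 = 20 remainder 3538
Minutes: 3538 ÷ 60 = 58 remainder 58
Seconds: 58

20h 58m 58s


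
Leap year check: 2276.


Yes

Rules: divisible by 4 AND (not by 100 OR by 400)
2276 ÷ 4 = 569 exactly → divisible by 4
2276 ÷ 100 = 22 remainder 76 → not divisible by 100
Divisible by 4 but not by 100 → leap year


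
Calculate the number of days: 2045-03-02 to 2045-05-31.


From March 2, 2045 to May 31, 2045
Rest of March 2045: 31 - 2 = 29
Full months: April 30
Days into May 2045: 31
Total = 29 + 30 + 31 = 90 days

90 days


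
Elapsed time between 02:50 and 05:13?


2h 23m

End time in minutes: 5×60 + 13 = 313
Start time in minutes: 2×60 + 50 = 170
Difference = 313 - 170 = 143 minutes
= 2 hours 23 minutes


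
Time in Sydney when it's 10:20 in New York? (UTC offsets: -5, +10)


01:20 (next day)

Time difference = UTC+10 - UTC-5 = +15 hours
New hour = (10 + 15) mod 24
= 25 mod 24 = 1
Minutes unchanged → 01:20; 25 ≥ 24 → next day


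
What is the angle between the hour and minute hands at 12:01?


Hour hand (12 ≡ 0 on the dial): 0×30 + 1×0.5 = 0.5°
Minute hand = 1×6 = 6°
Difference = |0.5 - 6| = 5.5°

5.5°


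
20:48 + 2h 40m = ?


Start: 1248 minutes from midnight
Add: 160 minutes
Total: 1408 minutes
Hours: 1408 ÷ 60 = 23 remainder 28

23:28


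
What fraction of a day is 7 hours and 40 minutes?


Total minutes: 7×60 + 40 = 460
Day = 24×60 = 1440 minutes
Fraction = 460/1440 ≈ 0.3194
As a percentage: 460/1440 × 100 ≈ 31.94%

0.3194 (31.94%)


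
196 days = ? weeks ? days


Weeks: 196 ÷ 7 = 28 remainder 0

28 weeks 0 days


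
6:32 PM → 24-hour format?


Input: 6:32 PM
PM: 6 + 12 = 18

18:32


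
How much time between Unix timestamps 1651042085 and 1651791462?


749377 seconds (208.2 hours / 8.67 days)

Difference = 1651791462 - 1651042085 = 749377 seconds
In hours: 749377 / 3600 ≈ 208.2
In days: 749377 / 86400 ≈ 8.67


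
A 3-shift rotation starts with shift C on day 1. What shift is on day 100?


Shifts: A, B, C
Start: C (index 2)
Day 100: (2 + 100 - 1) mod 3
= 101 mod 3
= 2
Index 2 → shift C

Shift C


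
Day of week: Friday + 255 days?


Monday

Start: Friday (index 4)
(4 + 255) mod 7
= 259 mod 7
= 0
Index 0 → Monday


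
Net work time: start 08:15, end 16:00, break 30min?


Total time = (16×60+0) - (8×60+15)
= 960 - 495 = 465 min
Minus break: 465 - 30 = 435 min
= 7h 15m

7h 15m (435 minutes)


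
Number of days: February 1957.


Month: February (month 2)
February: 28 or 29 (leap year)
1957 leap year? No

28 days


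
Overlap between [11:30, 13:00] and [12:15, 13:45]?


Meeting A: 690-780 (in minutes from midnight)
Meeting B: 735-825
Overlap start = max(690, 735) = 735
Overlap end = min(780, 825) = 780
Overlap = max(0, 780 - 735) = 45 min

45 minutes


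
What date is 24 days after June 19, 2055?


July 13, 2055

Start: June 19, 2055
Add 24 days
June 19 → July 1: 30 - 19 + 1 = 12 days (24 - 12 = 12 left)
July 1 + 12 = July 13, 2055


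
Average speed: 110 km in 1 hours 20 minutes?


Distance: 110 km
Time: 1h 20m = 80 min = 80/60 = 4/3 hours
Speed = 110 ÷ (4/3) = 110 × 3 / 4 = 330/4 = 82.5 km/h

82.5 km/h


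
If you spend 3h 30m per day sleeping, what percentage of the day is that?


14.6%

Time: 210 minutes
Day: 1440 minutes
Percentage = (210/1440) × 100 ≈ 14.6%


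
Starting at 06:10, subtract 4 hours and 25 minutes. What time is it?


Start: 370 minutes from midnight
Subtract: 265 minutes
Remaining: 370 - 265 = 105
Hours: 1, Minutes: 45

01:45


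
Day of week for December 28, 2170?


Zeller's congruence:
q=28, m=12, k=70, j=21
h = (28 + ⌊13×13/5⌋ + 70 + ⌊70/4⌋ + ⌊21/4⌋ - 2×21) mod 7
= (28 + 33 + 70 + 17 + 5 - 42) mod 7
= 111 mod 7 = 6
h=6 → Friday

Friday


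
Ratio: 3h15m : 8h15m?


Duration 1: 195 minutes
Duration 2: 495 minutes
Ratio = 195:495
GCD = 15
Simplified = 13:33
As a decimal: 13/33 ≈ 0.39

13:33 (0.39)


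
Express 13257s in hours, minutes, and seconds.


Hours: 13257 ÷ 3600 = 3 remainder 2457
Minutes: 2457 ÷ 60 = 40 remainder 57
Seconds: 57

3h 40m 57s


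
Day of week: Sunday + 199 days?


Start: Sunday (index 6)
(6 + 199) mod 7
= 205 mod 7
= 2
Index 2 → Wednesday

Wednesday


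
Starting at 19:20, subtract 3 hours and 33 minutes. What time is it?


15:47

Start: 1160 minutes from midnight
Subtract: 213 minutes
Remaining: 1160 - 213 = 947
Hours: 15, Minutes: 47


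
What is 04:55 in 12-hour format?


Hour: 4
4 < 12 → AM

4:55 AM


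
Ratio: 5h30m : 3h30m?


Duration 1: 330 minutes
Duration 2: 210 minutes
Ratio = 330:210
GCD = 30
Simplified = 11:7
As a decimal: 11/7 ≈ 1.57

11:7 (1.57)


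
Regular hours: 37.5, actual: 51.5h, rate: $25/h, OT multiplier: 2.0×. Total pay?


Regular: 37.5h × $25 = $937.50
Overtime: 51.5 - 37.5 = 14.0h
OT pay: 14.0h × $25 × 2.0 = $700.00
Total = $937.50 + $700.00 = $1637.50

$1637.50


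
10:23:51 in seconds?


Hours: 10 × 3600 = 36000
Minutes: 23 × 60 = 1380
Seconds: 51
Total = 36000 + 1380 + 51 = 37431

37431 seconds


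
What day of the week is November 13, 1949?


Sunday

Zeller's congruence:
q=13, m=11, k=49, j=19
h = (13 + ⌊13×12/5⌋ + 49 + ⌊49/4⌋ + ⌊19/4⌋ - 2×19) mod 7
= (13 + 31 + 49 + 12 + 4 - 38) mod 7
= 71 mod 7 = 1
h=1 → Sunday


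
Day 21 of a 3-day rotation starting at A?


Shift C

Shifts: A, B, C
Start: A (index 0)
Day 21: (0 + 21 - 1) mod 3
= 20 mod 3
= 2
Index 2 → shift C


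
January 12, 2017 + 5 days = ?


January 17, 2017

Start: January 12, 2017
Add 5 days
January 12 + 5 = January 17, 2017


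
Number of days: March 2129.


31 days

Month: March (month 3)
March has 31 days


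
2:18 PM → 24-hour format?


Input: 2:18 PM
PM: 2 + 12 = 14

14:18


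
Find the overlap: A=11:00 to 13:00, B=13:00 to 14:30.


0 minutes

Meeting A: 660-780 (in minutes from midnight)
Meeting B: 780-870
Overlap start = max(660, 780) = 780
Overlap end = min(780, 870) = 780
Overlap = max(0, 780 - 780) = 0 min


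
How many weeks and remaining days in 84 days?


12 weeks 0 days

Weeks: 84 ÷ 7 = 12 remainder 0


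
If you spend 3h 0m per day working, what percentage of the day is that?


12.5%

Time: 180 minutes
Day: 1440 minutes
Percentage = (180/1440) × 100 = 12.5%


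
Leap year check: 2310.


No

Rules: divisible by 4 AND (not by 100 OR by 400)
2310 ÷ 4 = 577 remainder 2 → not divisible by 4
Not divisible by 4 → not a leap year
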